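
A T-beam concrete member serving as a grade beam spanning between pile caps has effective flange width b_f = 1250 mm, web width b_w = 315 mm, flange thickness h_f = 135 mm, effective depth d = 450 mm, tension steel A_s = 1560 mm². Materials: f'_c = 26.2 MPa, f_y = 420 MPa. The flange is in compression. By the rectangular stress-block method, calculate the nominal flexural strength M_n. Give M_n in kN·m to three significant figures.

Tension: T = A_s f_y = 1560 × 420 = 655200 N.
Try a within the flange: a = T/(0.85 f'_c b_f) = 655200/(0.85 × 26.2 × 1250) = 23.54 mm.
Since a = 23.54 ≤ h_f = 135 mm, the stress block lies entirely in the flange; analyse as a rectangular beam of width b_f.
M_n = T(d − a/2) = 655200 × (450 − 11.77) = 287.13 × 10⁶ N·mm.
M_n = 287.13 kN·m.

M_n ≈ 287 kN·m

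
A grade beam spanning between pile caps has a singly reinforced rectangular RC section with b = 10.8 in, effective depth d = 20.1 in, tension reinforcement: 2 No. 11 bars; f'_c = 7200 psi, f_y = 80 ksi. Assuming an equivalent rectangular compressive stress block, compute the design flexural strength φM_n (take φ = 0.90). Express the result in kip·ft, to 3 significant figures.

A_s = 2 × 1.56 = 3.12 in².
T = A_s f_y = 3.12 × 80 = 249.6 kips.
a = T/(0.85 f'_c b) = 249.6/(0.85 × 7.2 × 10.8) = 3.776 in.
M_n = T(d − a/2) = 249.6 × (20.1 − 1.888) = 4545.7 kip·in = 4545.7/12 = 378.81 kip·ft.
φM_n = 0.90 × 378.81 = 340.93 kip·ft.

φM_n ≈ 341 kip·ft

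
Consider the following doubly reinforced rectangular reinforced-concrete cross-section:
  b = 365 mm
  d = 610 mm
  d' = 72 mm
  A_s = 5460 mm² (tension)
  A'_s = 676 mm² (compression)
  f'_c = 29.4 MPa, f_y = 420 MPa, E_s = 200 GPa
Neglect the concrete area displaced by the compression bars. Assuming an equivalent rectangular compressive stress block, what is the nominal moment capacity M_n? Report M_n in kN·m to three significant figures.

Assume both tension and compression steel yield.
Net tension couple steel: A_s − A'_s = 4784 mm².
a = (A_s − A'_s) f_y / (0.85 f'_c b) = 2009280/(0.85 × 29.4 × 365) = 220.28 mm.
c = a/β₁ = 220.28/0.84 = 262.24 mm; ε'_s = 0.003(c − d')/c = 0.0022 ≥ f_y/E_s = 0.0021, so compression steel does yield.
M_n = (A_s − A'_s) f_y (d − a/2) + A'_s f_y (d − d') = [2009280 × (610 − 110.14) + 283920 × (610 − 72)] × 10⁻⁶ = 1004.36 + 152.75 = 1157.11 kN·m.

M_n ≈ 1160 kN·m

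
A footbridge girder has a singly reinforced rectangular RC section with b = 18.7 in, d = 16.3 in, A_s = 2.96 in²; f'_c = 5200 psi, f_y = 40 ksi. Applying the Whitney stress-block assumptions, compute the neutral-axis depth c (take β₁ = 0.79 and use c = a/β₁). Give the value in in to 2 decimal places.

c ≈ 1.81 in

T = A_s f_y = 2.96 × 40 = 118.4 kips.
a = T/(0.85 f'_c b) = 118.4/(0.85 × 5.2 × 18.7) = 1.4325 in.
With β₁ = 0.79, c = a/β₁ = 1.4325/0.79 = 1.81 in.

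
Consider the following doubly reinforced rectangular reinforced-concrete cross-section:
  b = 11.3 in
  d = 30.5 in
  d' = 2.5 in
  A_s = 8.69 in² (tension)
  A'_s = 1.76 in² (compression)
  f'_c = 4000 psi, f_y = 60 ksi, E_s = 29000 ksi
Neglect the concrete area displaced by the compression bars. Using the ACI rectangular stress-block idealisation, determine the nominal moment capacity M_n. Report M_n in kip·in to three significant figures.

M_n ≈ 13400 kip·in

Assume both steels yield.
a = (A_s − A'_s) f_y/(0.85 f'_c b) = (8.69 − 1.76) × 60/(0.85 × 4 × 11.3) = 10.822 in.
c = a/β₁ = 10.822/0.85 = 12.732 in; ε'_s = 0.003(c − d')/c = 0.0024 ≥ ε_y = 0.0021, so the compression steel yields.
M_n = (A_s − A'_s) f_y (d − a/2) + A'_s f_y (d − d') = 415.8 × (30.5 − 5.411) + 105.6 × (30.5 − 2.5) = 10432.0 + 2956.8 = 13388.8 kip·in.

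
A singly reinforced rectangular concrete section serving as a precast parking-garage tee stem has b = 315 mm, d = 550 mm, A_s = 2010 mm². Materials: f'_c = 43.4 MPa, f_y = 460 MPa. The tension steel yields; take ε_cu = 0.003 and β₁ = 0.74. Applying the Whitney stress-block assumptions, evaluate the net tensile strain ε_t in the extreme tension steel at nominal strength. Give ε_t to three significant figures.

a = A_s f_y/(0.85 f'_c b) = 79.57 mm.
β₁ = 0.74, so c = a/β₁ = 79.57/0.74 = 107.53 mm.
From the linear strain diagram with ε_cu = 0.003: ε_t = 0.003 (d − c)/c = 0.003 × (550 − 107.53)/107.53 = 0.0123.
Since ε_t ≥ 0.005, the section is tension-controlled.

ε_t ≈ 0.0123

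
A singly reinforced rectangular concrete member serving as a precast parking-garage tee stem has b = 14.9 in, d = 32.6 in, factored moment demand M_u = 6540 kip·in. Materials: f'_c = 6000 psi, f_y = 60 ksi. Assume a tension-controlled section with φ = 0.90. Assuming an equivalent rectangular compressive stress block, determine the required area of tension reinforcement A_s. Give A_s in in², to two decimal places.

M_n = M_u/φ = 6540/0.90 = 7266.67 kip·in.
From M_n = 0.85 f'_c a b (d − a/2):
a = d − √(d² − 2M_n/(0.85 f'_c b)) = 32.6 − √(32.6² − 2 × 7266.67/(0.85 × 6 × 14.9)) = 3.079 in.
A_s = 0.85 f'_c a b / f_y = 0.85 × 6 × 3.079 × 14.9 / 60 = 3.900 in².

A_s ≈ 3.90 in²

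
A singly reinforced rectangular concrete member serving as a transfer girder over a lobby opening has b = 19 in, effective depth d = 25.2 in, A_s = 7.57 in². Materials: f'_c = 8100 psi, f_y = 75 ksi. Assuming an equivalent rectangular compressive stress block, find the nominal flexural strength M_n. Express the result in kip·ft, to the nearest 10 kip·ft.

T = A_s f_y = 7.57 × 75 = 567.75 kips.
a = T/(0.85 f'_c b) = 567.75/(0.85 × 8.1 × 19) = 4.340 in.
M_n = T(d − a/2) = 567.75 × (25.2 − 2.17) = 13075.3 kip·in = 13075.3/12 = 1089.61 kip·ft.

M_n ≈ 1090 kip·ft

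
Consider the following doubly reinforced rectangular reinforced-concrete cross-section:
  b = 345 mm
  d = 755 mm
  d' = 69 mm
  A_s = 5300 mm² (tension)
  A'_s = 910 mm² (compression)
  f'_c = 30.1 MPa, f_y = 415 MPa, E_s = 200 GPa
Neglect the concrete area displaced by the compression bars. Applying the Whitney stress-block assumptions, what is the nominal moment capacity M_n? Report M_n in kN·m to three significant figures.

M_n ≈ 1450 kN·m

Assume both tension and compression steel yield.
Net tension couple steel: A_s − A'_s = 4390 mm².
a = (A_s − A'_s) f_y / (0.85 f'_c b) = 1821850/(0.85 × 30.1 × 345) = 206.40 mm.
c = a/β₁ = 206.40/0.835 = 247.19 mm; ε'_s = 0.003(c − d')/c = 0.0022 ≥ f_y/E_s = 0.0021, so compression steel does yield.
M_n = (A_s − A'_s) f_y (d − a/2) + A'_s f_y (d − d') = [1821850 × (755 − 103.2) + 377650 × (755 − 69)] × 10⁻⁶ = 1187.48 + 259.07 = 1446.55 kN·m.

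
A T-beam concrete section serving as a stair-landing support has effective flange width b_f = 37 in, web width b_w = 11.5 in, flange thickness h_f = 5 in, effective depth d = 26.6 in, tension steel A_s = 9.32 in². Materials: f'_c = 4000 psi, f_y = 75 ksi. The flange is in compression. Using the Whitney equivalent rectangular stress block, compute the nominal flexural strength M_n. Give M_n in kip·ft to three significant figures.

Tension: T = A_s f_y = 9.32 × 75 = 699 kips.
Try a within the flange: a = T/(0.85 f'_c b_f) = 699/(0.85 × 4 × 37) = 5.556 in.
a = 5.556 > h_f = 5 in: the block extends into the web. Split into flange-overhang and web parts.
C_f = 0.85 f'_c (b_f − b_w) h_f = 0.85 × 4 × (37 − 11.5) × 5 = 433.5 kips.
Remaining web compression depth: a_w = (T − C_f)/(0.85 f'_c b_w) = (699 − 433.5)/(0.85 × 4 × 11.5) = 6.790 in.
M_n = C_f(d − h_f/2) + (T − C_f)(d − a_w/2) = 433.5 × (26.6 − 2.5) + 265.5 × (26.6 − 3.395) = 10447.4 + 6160.9 = 16608.3 kip·in.
M_n = 16608.3/12 = 1384.03 kip·ft.

M_n ≈ 1380 kip·ft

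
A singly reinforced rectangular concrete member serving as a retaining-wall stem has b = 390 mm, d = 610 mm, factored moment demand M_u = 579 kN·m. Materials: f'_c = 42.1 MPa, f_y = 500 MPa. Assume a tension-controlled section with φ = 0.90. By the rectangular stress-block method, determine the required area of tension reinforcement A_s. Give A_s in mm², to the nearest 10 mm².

A_s ≈ 2260 mm²

M_n = M_u/φ = 579/0.90 = 643.333 kN·m.
With M_n = 0.85 f'_c a b (d − a/2), solve the quadratic for a:
a = d − √(d² − 2M_n/(0.85 f'_c b)) = 610 − √(610² − 2 × 643.333×10⁶/(0.85 × 42.1 × 390)) = 80.94 mm.
A_s = 0.85 f'_c a b / f_y = 0.85 × 42.1 × 80.94 × 390 / 500 = 2259.2 mm².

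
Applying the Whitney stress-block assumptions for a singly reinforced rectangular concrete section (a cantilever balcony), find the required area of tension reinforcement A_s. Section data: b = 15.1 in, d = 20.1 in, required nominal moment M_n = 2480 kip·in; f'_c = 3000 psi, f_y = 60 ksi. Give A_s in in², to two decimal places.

From M_n = 0.85 f'_c a b (d − a/2):
a = d − √(d² − 2M_n/(0.85 f'_c b)) = 20.1 − √(20.1² − 2 × 2480/(0.85 × 3 × 15.1)) = 3.511 in.
A_s = 0.85 f'_c a b / f_y = 0.85 × 3 × 3.511 × 15.1 / 60 = 2.253 in².

A_s ≈ 2.25 in²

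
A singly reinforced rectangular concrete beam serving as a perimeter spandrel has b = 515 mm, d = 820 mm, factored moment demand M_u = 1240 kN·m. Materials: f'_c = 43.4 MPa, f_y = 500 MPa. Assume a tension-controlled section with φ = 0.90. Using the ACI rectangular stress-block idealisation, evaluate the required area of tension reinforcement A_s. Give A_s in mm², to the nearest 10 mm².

A_s ≈ 3560 mm²

M_n = M_u/φ = 1240/0.90 = 1377.78 kN·m.
With M_n = 0.85 f'_c a b (d − a/2), solve the quadratic for a:
a = d − √(d² − 2M_n/(0.85 f'_c b)) = 820 − √(820² − 2 × 1377.78×10⁶/(0.85 × 43.4 × 515)) = 93.81 mm.
A_s = 0.85 f'_c a b / f_y = 0.85 × 43.4 × 93.81 × 515 / 500 = 3564.5 mm².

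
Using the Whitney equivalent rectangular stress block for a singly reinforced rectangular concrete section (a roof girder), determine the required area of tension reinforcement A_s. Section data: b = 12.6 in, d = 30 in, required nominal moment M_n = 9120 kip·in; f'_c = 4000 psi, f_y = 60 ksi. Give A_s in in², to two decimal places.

From M_n = 0.85 f'_c a b (d − a/2):
a = d − √(d² − 2M_n/(0.85 f'_c b)) = 30 − √(30² − 2 × 9120/(0.85 × 4 × 12.6)) = 8.223 in.
A_s = 0.85 f'_c a b / f_y = 0.85 × 4 × 8.223 × 12.6 / 60 = 5.871 in².

A_s ≈ 5.87 in²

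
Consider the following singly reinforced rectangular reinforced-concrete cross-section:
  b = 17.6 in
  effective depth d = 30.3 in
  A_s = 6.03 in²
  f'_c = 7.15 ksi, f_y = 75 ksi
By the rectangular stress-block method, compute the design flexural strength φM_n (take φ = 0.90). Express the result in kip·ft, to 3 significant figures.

T = A_s f_y = 6.03 × 75 = 452.25 kips.
a = T/(0.85 f'_c b) = 452.25/(0.85 × 7.15 × 17.6) = 4.228 in.
M_n = T(d − a/2) = 452.25 × (30.3 − 2.114) = 12747.1 kip·in = 12747.1/12 = 1062.26 kip·ft.
φM_n = 0.90 × 1062.26 = 956.03 kip·ft.

φM_n ≈ 956 kip·ft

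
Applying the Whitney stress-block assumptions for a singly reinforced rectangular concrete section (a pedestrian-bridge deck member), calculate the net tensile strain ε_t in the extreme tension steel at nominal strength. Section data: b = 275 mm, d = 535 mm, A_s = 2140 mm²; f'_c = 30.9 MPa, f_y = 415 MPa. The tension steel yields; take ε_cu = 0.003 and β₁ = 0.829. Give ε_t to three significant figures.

a = A_s f_y/(0.85 f'_c b) = 122.96 mm.
β₁ = 0.829, so c = a/β₁ = 122.96/0.829 = 148.32 mm.
From the linear strain diagram with ε_cu = 0.003: ε_t = 0.003 (d − c)/c = 0.003 × (535 − 148.32)/148.32 = 0.00782.
Since ε_t ≥ 0.005, the section is tension-controlled.

ε_t ≈ 0.00782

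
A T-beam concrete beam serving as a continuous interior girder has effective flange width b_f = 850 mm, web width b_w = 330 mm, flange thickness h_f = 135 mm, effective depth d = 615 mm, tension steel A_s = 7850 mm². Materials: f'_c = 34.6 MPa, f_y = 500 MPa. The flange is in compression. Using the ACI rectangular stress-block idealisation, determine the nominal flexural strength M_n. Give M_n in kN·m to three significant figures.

M_n ≈ 2100 kN·m

Tension: T = A_s f_y = 7850 × 500 = 3925000 N.
Try a within the flange: a = T/(0.85 f'_c b_f) = 3925000/(0.85 × 34.6 × 850) = 157.01 mm.
a = 157.01 > h_f = 135 mm: the block extends into the web. Split into flange-overhang and web parts.
C_f = 0.85 f'_c (b_f − b_w) h_f = 0.85 × 34.6 × (850 − 330) × 135 = 2064582 N.
Remaining web compression depth: a_w = (T − C_f)/(0.85 f'_c b_w) = (3925000 − 2064582)/(0.85 × 34.6 × 330) = 191.69 mm.
M_n = C_f(d − h_f/2) + (T − C_f)(d − a_w/2) = 2064582 × (615 − 67.5) + 1860418 × (615 − 95.845) = 1130.36 + 965.85 = 2096.21 × 10⁶ N·mm.
M_n = 2096.21 kN·m.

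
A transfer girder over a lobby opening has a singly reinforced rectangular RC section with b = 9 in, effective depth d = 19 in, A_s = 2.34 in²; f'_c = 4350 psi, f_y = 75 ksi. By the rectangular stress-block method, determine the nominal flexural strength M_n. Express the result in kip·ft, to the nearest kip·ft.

M_n ≈ 239 kip·ft

T = A_s f_y = 2.34 × 75 = 175.5 kips.
a = T/(0.85 f'_c b) = 175.5/(0.85 × 4.35 × 9) = 5.274 in.
M_n = T(d − a/2) = 175.5 × (19 − 2.637) = 2871.7 kip·in = 2871.7/12 = 239.31 kip·ft.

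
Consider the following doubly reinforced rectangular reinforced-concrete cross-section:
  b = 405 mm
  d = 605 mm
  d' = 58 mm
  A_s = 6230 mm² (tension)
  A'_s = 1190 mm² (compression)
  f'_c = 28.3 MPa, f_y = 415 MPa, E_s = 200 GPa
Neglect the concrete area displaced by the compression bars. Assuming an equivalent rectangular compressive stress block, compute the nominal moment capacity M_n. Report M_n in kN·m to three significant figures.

Assume both tension and compression steel yield.
Net tension couple steel: A_s − A'_s = 5040 mm².
a = (A_s − A'_s) f_y / (0.85 f'_c b) = 2091600/(0.85 × 28.3 × 405) = 214.69 mm.
c = a/β₁ = 214.69/0.848 = 253.17 mm; ε'_s = 0.003(c − d')/c = 0.0023 ≥ f_y/E_s = 0.0021, so compression steel does yield.
M_n = (A_s − A'_s) f_y (d − a/2) + A'_s f_y (d − d') = [2091600 × (605 − 107.345) + 493850 × (605 − 58)] × 10⁻⁶ = 1040.90 + 270.14 = 1311.04 kN·m.

M_n ≈ 1310 kN·m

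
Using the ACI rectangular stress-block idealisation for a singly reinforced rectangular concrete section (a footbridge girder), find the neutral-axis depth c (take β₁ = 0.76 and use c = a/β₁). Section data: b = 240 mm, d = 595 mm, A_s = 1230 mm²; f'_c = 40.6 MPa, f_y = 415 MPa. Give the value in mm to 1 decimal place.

c ≈ 81.1 mm

T = A_s f_y = 1230 × 415 = 510450 N = 510.45 kN.
Setting C = 0.85 f'_c a b equal to T: a = 510450/(0.85 × 40.6 × 240) = 61.631 mm.
With β₁ = 0.76, c = a/β₁ = 61.631/0.76 = 81.1 mm.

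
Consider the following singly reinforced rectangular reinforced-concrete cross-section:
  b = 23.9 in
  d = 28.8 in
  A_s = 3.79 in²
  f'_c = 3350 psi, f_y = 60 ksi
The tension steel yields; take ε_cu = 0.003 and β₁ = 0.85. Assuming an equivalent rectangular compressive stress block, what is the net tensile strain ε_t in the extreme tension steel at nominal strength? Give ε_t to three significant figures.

a = A_s f_y/(0.85 f'_c b) = 3.341 in.
β₁ = 0.85, so c = a/β₁ = 3.341/0.85 = 3.931 in.
From the linear strain diagram with ε_cu = 0.003: ε_t = 0.003 (d − c)/c = 0.003 × (28.8 − 3.931)/3.931 = 0.0190.
Since ε_t ≥ 0.005, the section is tension-controlled.

ε_t ≈ 0.0190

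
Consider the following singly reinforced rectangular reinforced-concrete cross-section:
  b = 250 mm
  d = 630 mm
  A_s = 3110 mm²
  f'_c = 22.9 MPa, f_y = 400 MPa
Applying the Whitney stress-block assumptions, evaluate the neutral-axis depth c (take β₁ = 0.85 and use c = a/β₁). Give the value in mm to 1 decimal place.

c ≈ 300.8 mm

T = A_s f_y = 3110 × 400 = 1244000 N = 1244 kN.
Setting C = 0.85 f'_c a b equal to T: a = 1244000/(0.85 × 22.9 × 250) = 255.638 mm.
With β₁ = 0.85, c = a/β₁ = 255.638/0.85 = 300.8 mm.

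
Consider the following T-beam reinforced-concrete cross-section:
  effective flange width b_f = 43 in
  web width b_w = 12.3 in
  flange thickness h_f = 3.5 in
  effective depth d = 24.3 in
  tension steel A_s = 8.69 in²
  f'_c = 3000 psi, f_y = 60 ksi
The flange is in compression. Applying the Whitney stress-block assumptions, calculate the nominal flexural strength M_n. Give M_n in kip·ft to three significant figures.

Tension: T = A_s f_y = 8.69 × 60 = 521.4 kips.
Try a within the flange: a = T/(0.85 f'_c b_f) = 521.4/(0.85 × 3 × 43) = 4.755 in.
a = 4.755 > h_f = 3.5 in: the block extends into the web. Split into flange-overhang and web parts.
C_f = 0.85 f'_c (b_f − b_w) h_f = 0.85 × 3 × (43 − 12.3) × 3.5 = 274.0 kips.
Remaining web compression depth: a_w = (T − C_f)/(0.85 f'_c b_w) = (521.4 − 274.0)/(0.85 × 3 × 12.3) = 7.888 in.
M_n = C_f(d − h_f/2) + (T − C_f)(d − a_w/2) = 274.0 × (24.3 − 1.75) + 247.4 × (24.3 − 3.944) = 6178.7 + 5036.1 = 11214.8 kip·in.
M_n = 11214.8/12 = 934.57 kip·ft.

M_n ≈ 935 kip·ft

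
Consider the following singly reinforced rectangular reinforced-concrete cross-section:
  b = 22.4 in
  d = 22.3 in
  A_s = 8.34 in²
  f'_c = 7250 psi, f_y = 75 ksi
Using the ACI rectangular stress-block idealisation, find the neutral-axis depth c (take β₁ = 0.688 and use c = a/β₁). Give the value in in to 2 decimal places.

c ≈ 6.59 in

T = A_s f_y = 8.34 × 75 = 625.5 kips.
a = T/(0.85 f'_c b) = 625.5/(0.85 × 7.25 × 22.4) = 4.5313 in.
With β₁ = 0.688, c = a/β₁ = 4.5313/0.688 = 6.59 in.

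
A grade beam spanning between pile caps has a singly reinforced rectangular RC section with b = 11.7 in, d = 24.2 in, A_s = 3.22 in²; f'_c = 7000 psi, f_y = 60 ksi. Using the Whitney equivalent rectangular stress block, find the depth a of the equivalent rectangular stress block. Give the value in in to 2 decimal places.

T = A_s f_y = 3.22 × 60 = 193.2 kips.
a = T/(0.85 f'_c b) = 193.2/(0.85 × 7 × 11.7) = 2.78 in.

a ≈ 2.78 in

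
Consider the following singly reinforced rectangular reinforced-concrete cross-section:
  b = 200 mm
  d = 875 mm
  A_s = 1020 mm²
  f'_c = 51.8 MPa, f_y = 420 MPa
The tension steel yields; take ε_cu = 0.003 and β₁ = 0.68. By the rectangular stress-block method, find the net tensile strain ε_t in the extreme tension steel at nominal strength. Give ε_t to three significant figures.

ε_t ≈ 0.0337

a = A_s f_y/(0.85 f'_c b) = 48.65 mm.
β₁ = 0.68, so c = a/β₁ = 48.65/0.68 = 71.54 mm.
From the linear strain diagram with ε_cu = 0.003: ε_t = 0.003 (d − c)/c = 0.003 × (875 − 71.54)/71.54 = 0.0337.
Since ε_t ≥ 0.005, the section is tension-controlled.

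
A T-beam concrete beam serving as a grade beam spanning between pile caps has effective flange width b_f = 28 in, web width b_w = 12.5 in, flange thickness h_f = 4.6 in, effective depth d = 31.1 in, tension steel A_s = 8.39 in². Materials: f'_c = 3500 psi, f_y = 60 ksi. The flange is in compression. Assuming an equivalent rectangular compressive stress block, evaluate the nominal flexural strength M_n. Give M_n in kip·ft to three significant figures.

Tension: T = A_s f_y = 8.39 × 60 = 503.4 kips.
Try a within the flange: a = T/(0.85 f'_c b_f) = 503.4/(0.85 × 3.5 × 28) = 6.043 in.
a = 6.043 > h_f = 4.6 in: the block extends into the web. Split into flange-overhang and web parts.
C_f = 0.85 f'_c (b_f − b_w) h_f = 0.85 × 3.5 × (28 − 12.5) × 4.6 = 212.1 kips.
Remaining web compression depth: a_w = (T − C_f)/(0.85 f'_c b_w) = (503.4 − 212.1)/(0.85 × 3.5 × 12.5) = 7.833 in.
M_n = C_f(d − h_f/2) + (T − C_f)(d − a_w/2) = 212.1 × (31.1 − 2.3) + 291.3 × (31.1 − 3.9165) = 6108.5 + 7918.6 = 14027.1 kip·in.
M_n = 14027.1/12 = 1168.93 kip·ft.

M_n ≈ 1170 kip·ft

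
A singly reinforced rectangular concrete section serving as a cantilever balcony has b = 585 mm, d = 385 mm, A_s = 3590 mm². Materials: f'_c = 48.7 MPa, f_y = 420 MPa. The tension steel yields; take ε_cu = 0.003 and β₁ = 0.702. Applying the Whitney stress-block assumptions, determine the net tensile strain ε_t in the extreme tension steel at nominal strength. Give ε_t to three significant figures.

ε_t ≈ 0.0100

a = A_s f_y/(0.85 f'_c b) = 62.26 mm.
β₁ = 0.702, so c = a/β₁ = 62.26/0.702 = 88.69 mm.
From the linear strain diagram with ε_cu = 0.003: ε_t = 0.003 (d − c)/c = 0.003 × (385 − 88.69)/88.69 = 0.0100.
Since ε_t ≥ 0.005, the section is tension-controlled.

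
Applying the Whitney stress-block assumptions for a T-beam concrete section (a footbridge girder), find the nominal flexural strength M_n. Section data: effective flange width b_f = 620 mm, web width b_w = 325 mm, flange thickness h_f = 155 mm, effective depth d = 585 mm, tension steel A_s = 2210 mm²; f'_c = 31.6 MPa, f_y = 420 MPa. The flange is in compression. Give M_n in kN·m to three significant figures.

Tension: T = A_s f_y = 2210 × 420 = 928200 N.
Try a within the flange: a = T/(0.85 f'_c b_f) = 928200/(0.85 × 31.6 × 620) = 55.74 mm.
Since a = 55.74 ≤ h_f = 155 mm, the stress block lies entirely in the flange; analyse as a rectangular beam of width b_f.
M_n = T(d − a/2) = 928200 × (585 − 27.87) = 517.13 × 10⁶ N·mm.
M_n = 517.13 kN·m.

M_n ≈ 517 kN·m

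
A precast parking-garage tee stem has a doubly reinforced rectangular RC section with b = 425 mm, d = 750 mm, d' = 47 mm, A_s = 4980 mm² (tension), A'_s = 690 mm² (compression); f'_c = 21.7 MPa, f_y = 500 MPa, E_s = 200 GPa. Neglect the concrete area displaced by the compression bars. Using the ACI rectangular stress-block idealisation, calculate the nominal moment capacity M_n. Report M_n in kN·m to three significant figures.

Assume both tension and compression steel yield.
Net tension couple steel: A_s − A'_s = 4290 mm².
a = (A_s − A'_s) f_y / (0.85 f'_c b) = 2145000/(0.85 × 21.7 × 425) = 273.63 mm.
c = a/β₁ = 273.63/0.85 = 321.92 mm; ε'_s = 0.003(c − d')/c = 0.0026 ≥ f_y/E_s = 0.0025, so compression steel does yield.
M_n = (A_s − A'_s) f_y (d − a/2) + A'_s f_y (d − d') = [2145000 × (750 − 136.815) + 345000 × (750 − 47)] × 10⁻⁶ = 1315.28 + 242.54 = 1557.82 kN·m.

M_n ≈ 1560 kN·m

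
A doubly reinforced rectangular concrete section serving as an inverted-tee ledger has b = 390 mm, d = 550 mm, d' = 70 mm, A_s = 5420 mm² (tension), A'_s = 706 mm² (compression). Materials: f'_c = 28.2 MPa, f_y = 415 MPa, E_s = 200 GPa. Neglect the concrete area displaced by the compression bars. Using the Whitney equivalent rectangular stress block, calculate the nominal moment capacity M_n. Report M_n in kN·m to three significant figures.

M_n ≈ 1010 kN·m

Assume both tension and compression steel yield.
Net tension couple steel: A_s − A'_s = 4714 mm².
a = (A_s − A'_s) f_y / (0.85 f'_c b) = 1956310/(0.85 × 28.2 × 390) = 209.27 mm.
c = a/β₁ = 209.27/0.849 = 246.49 mm; ε'_s = 0.003(c − d')/c = 0.0021 ≥ f_y/E_s = 0.0021, so compression steel does yield.
M_n = (A_s − A'_s) f_y (d − a/2) + A'_s f_y (d − d') = [1956310 × (550 − 104.635) + 292990 × (550 − 70)] × 10⁻⁶ = 871.27 + 140.64 = 1011.91 kN·m.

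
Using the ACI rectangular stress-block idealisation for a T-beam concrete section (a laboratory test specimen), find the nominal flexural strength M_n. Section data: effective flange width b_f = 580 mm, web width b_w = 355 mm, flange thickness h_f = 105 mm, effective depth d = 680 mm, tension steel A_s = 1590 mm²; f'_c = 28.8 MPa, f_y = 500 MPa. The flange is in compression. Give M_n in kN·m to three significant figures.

M_n ≈ 518 kN·m

Tension: T = A_s f_y = 1590 × 500 = 795000 N.
Try a within the flange: a = T/(0.85 f'_c b_f) = 795000/(0.85 × 28.8 × 580) = 55.99 mm.
Since a = 55.99 ≤ h_f = 105 mm, the stress block lies entirely in the flange; analyse as a rectangular beam of width b_f.
M_n = T(d − a/2) = 795000 × (680 − 27.995) = 518.34 × 10⁶ N·mm.
M_n = 518.34 kN·m.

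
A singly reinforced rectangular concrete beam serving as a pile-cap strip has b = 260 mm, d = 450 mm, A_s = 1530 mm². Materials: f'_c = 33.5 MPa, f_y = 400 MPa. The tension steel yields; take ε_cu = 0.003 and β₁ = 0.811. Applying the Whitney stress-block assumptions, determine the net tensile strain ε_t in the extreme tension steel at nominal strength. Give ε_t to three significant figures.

a = A_s f_y/(0.85 f'_c b) = 82.66 mm.
β₁ = 0.811, so c = a/β₁ = 82.66/0.811 = 101.92 mm.
From the linear strain diagram with ε_cu = 0.003: ε_t = 0.003 (d − c)/c = 0.003 × (450 − 101.92)/101.92 = 0.0102.
Since ε_t ≥ 0.005, the section is tension-controlled.

ε_t ≈ 0.0102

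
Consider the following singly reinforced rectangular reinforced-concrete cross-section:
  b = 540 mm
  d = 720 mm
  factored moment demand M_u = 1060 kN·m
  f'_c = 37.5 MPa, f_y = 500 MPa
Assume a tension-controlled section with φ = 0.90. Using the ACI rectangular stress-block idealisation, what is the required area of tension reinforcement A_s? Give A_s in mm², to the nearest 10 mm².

M_n = M_u/φ = 1060/0.90 = 1177.78 kN·m.
With M_n = 0.85 f'_c a b (d − a/2), solve the quadratic for a:
a = d − √(d² − 2M_n/(0.85 f'_c b)) = 720 − √(720² − 2 × 1177.78×10⁶/(0.85 × 37.5 × 540)) = 102.30 mm.
A_s = 0.85 f'_c a b / f_y = 0.85 × 37.5 × 102.30 × 540 / 500 = 3521.7 mm².

A_s ≈ 3520 mm²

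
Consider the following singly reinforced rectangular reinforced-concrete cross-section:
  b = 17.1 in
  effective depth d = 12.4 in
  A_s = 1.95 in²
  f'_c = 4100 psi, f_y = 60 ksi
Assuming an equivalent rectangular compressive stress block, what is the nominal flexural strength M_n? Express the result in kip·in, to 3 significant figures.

T = A_s f_y = 1.95 × 60 = 117 kips.
a = T/(0.85 f'_c b) = 117/(0.85 × 4.1 × 17.1) = 1.963 in.
M_n = T(d − a/2) = 117 × (12.4 − 0.9815) = 1336.0 kip·in.

M_n ≈ 1340 kip·in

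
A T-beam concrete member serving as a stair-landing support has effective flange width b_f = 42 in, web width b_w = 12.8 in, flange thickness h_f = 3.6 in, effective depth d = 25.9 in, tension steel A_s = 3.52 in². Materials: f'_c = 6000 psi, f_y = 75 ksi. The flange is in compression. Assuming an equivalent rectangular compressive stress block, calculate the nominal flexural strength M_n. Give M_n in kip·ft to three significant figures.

M_n ≈ 556 kip·ft

Tension: T = A_s f_y = 3.52 × 75 = 264 kips.
Try a within the flange: a = T/(0.85 f'_c b_f) = 264/(0.85 × 6 × 42) = 1.232 in.
Since a = 1.232 ≤ h_f = 3.6 in, the stress block lies entirely in the flange; analyse as a rectangular beam of width b_f.
M_n = T(d − a/2) = 264 × (25.9 − 0.616) = 6675.0 kip·in.
M_n = 6675.0/12 = 556.25 kip·ft.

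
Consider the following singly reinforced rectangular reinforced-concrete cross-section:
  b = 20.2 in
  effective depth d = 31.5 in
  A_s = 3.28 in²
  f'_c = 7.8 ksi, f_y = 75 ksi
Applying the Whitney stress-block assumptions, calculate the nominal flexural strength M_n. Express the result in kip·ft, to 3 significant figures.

T = A_s f_y = 3.28 × 75 = 246 kips.
a = T/(0.85 f'_c b) = 246/(0.85 × 7.8 × 20.2) = 1.837 in.
M_n = T(d − a/2) = 246 × (31.5 − 0.9185) = 7523.0 kip·in = 7523.0/12 = 626.92 kip·ft.

M_n ≈ 627 kip·ft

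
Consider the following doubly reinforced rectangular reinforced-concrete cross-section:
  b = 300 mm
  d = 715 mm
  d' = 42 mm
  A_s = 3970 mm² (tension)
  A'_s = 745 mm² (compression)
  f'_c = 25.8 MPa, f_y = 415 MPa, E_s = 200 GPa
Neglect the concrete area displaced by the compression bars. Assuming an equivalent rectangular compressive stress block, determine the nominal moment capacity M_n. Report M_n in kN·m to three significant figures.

Assume both tension and compression steel yield.
Net tension couple steel: A_s − A'_s = 3225 mm².
a = (A_s − A'_s) f_y / (0.85 f'_c b) = 1338375/(0.85 × 25.8 × 300) = 203.43 mm.
c = a/β₁ = 203.43/0.85 = 239.33 mm; ε'_s = 0.003(c − d')/c = 0.0025 ≥ f_y/E_s = 0.0021, so compression steel does yield.
M_n = (A_s − A'_s) f_y (d − a/2) + A'_s f_y (d − d') = [1338375 × (715 − 101.715) + 309175 × (715 − 42)] × 10⁻⁶ = 820.81 + 208.07 = 1028.88 kN·m.

M_n ≈ 1030 kN·m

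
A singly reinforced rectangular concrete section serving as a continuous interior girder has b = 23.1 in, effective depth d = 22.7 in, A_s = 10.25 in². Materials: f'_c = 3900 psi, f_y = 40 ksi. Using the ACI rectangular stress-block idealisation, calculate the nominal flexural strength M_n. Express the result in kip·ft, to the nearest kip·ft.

T = A_s f_y = 10.25 × 40 = 410 kips.
a = T/(0.85 f'_c b) = 410/(0.85 × 3.9 × 23.1) = 5.354 in.
M_n = T(d − a/2) = 410 × (22.7 − 2.677) = 8209.4 kip·in = 8209.4/12 = 684.12 kip·ft.

M_n ≈ 684 kip·ft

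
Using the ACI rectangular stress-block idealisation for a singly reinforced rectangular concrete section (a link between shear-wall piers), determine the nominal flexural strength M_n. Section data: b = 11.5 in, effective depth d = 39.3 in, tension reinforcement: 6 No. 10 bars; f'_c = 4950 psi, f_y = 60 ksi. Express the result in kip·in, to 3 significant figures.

M_n ≈ 15800 kip·in

A_s = 6 × 1.27 = 7.62 in².
T = A_s f_y = 7.62 × 60 = 457.2 kips.
a = T/(0.85 f'_c b) = 457.2/(0.85 × 4.95 × 11.5) = 9.449 in.
M_n = T(d − a/2) = 457.2 × (39.3 − 4.7245) = 15807.9 kip·in.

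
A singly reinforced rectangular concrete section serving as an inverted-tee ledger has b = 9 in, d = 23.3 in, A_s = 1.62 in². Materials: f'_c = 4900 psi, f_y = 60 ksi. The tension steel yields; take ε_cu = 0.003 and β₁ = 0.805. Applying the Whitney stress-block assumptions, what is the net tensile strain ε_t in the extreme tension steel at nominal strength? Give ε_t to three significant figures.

a = A_s f_y/(0.85 f'_c b) = 2.593 in.
β₁ = 0.805, so c = a/β₁ = 2.593/0.805 = 3.221 in.
From the linear strain diagram with ε_cu = 0.003: ε_t = 0.003 (d − c)/c = 0.003 × (23.3 − 3.221)/3.221 = 0.0187.
Since ε_t ≥ 0.005, the section is tension-controlled.

ε_t ≈ 0.0187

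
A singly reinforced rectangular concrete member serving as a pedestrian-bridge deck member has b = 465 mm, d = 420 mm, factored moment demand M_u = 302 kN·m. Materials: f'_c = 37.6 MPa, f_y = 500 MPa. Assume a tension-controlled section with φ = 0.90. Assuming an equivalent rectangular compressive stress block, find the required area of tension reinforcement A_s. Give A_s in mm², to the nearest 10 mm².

M_n = M_u/φ = 302/0.90 = 335.556 kN·m.
With M_n = 0.85 f'_c a b (d − a/2), solve the quadratic for a:
a = d − √(d² − 2M_n/(0.85 f'_c b)) = 420 − √(420² − 2 × 335.556×10⁶/(0.85 × 37.6 × 465)) = 57.73 mm.
A_s = 0.85 f'_c a b / f_y = 0.85 × 37.6 × 57.73 × 465 / 500 = 1715.9 mm².

A_s ≈ 1720 mm²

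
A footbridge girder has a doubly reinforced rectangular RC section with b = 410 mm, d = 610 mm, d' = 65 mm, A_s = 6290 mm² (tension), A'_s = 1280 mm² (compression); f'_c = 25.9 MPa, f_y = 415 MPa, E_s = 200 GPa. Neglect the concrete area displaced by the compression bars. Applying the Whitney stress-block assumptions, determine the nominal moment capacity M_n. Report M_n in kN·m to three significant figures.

M_n ≈ 1320 kN·m

Assume both tension and compression steel yield.
Net tension couple steel: A_s − A'_s = 5010 mm².
a = (A_s − A'_s) f_y / (0.85 f'_c b) = 2079150/(0.85 × 25.9 × 410) = 230.35 mm.
c = a/β₁ = 230.35/0.85 = 271.00 mm; ε'_s = 0.003(c − d')/c = 0.0023 ≥ f_y/E_s = 0.0021, so compression steel does yield.
M_n = (A_s − A'_s) f_y (d − a/2) + A'_s f_y (d − d') = [2079150 × (610 − 115.175) + 531200 × (610 − 65)] × 10⁻⁶ = 1028.82 + 289.50 = 1318.32 kN·m.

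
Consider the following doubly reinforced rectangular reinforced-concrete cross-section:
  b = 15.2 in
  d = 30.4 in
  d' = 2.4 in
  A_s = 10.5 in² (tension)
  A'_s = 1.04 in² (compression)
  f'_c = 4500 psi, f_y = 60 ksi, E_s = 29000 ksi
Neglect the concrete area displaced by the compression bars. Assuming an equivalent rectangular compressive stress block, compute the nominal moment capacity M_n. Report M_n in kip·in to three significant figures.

Assume both steels yield.
a = (A_s − A'_s) f_y/(0.85 f'_c b) = (10.5 − 1.04) × 60/(0.85 × 4.5 × 15.2) = 9.763 in.
c = a/β₁ = 9.763/0.825 = 11.834 in; ε'_s = 0.003(c − d')/c = 0.0024 ≥ ε_y = 0.0021, so the compression steel yields.
M_n = (A_s − A'_s) f_y (d − a/2) + A'_s f_y (d − d') = 567.6 × (30.4 − 4.8815) + 62.4 × (30.4 − 2.4) = 14484.3 + 1747.2 = 16231.5 kip·in.

M_n ≈ 16200 kip·in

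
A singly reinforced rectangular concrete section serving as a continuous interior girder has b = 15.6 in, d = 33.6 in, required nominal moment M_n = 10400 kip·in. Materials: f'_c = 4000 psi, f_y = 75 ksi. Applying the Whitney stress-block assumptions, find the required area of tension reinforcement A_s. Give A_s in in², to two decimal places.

From M_n = 0.85 f'_c a b (d − a/2):
a = d − √(d² − 2M_n/(0.85 f'_c b)) = 33.6 − √(33.6² − 2 × 10400/(0.85 × 4 × 15.6)) = 6.456 in.
A_s = 0.85 f'_c a b / f_y = 0.85 × 4 × 6.456 × 15.6 / 75 = 4.566 in².

A_s ≈ 4.57 in²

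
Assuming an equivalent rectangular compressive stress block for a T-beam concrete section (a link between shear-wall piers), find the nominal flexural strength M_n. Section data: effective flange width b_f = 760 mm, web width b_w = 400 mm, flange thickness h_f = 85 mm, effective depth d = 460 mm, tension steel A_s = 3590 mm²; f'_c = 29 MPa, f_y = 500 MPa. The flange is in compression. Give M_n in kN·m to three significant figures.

Tension: T = A_s f_y = 3590 × 500 = 1795000 N.
Try a within the flange: a = T/(0.85 f'_c b_f) = 1795000/(0.85 × 29 × 760) = 95.82 mm.
a = 95.82 > h_f = 85 mm: the block extends into the web. Split into flange-overhang and web parts.
C_f = 0.85 f'_c (b_f − b_w) h_f = 0.85 × 29 × (760 − 400) × 85 = 754290 N.
Remaining web compression depth: a_w = (T − C_f)/(0.85 f'_c b_w) = (1795000 − 754290)/(0.85 × 29 × 400) = 105.55 mm.
M_n = C_f(d − h_f/2) + (T − C_f)(d − a_w/2) = 754290 × (460 − 42.5) + 1040710 × (460 − 52.775) = 314.92 + 423.80 = 738.72 × 10⁶ N·mm.
M_n = 738.72 kN·m.

M_n ≈ 739 kN·m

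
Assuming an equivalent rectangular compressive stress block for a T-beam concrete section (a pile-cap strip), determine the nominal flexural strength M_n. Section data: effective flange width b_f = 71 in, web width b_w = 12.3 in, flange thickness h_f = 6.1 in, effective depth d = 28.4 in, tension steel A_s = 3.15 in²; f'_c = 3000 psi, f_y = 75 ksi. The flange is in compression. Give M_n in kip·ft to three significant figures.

Tension: T = A_s f_y = 3.15 × 75 = 236.25 kips.
Try a within the flange: a = T/(0.85 f'_c b_f) = 236.25/(0.85 × 3 × 71) = 1.305 in.
Since a = 1.305 ≤ h_f = 6.1 in, the stress block lies entirely in the flange; analyse as a rectangular beam of width b_f.
M_n = T(d − a/2) = 236.25 × (28.4 − 0.6525) = 6555.3 kip·in.
M_n = 6555.3/12 = 546.28 kip·ft.

M_n ≈ 546 kip·ft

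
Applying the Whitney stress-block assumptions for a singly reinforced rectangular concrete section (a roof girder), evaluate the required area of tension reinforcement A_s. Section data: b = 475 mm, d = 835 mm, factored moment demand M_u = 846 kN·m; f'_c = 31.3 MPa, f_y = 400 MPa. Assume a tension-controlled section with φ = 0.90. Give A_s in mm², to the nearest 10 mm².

M_n = M_u/φ = 846/0.90 = 940 kN·m.
With M_n = 0.85 f'_c a b (d − a/2), solve the quadratic for a:
a = d − √(d² − 2M_n/(0.85 f'_c b)) = 835 − √(835² − 2 × 940×10⁶/(0.85 × 31.3 × 475)) = 94.42 mm.
A_s = 0.85 f'_c a b / f_y = 0.85 × 31.3 × 94.42 × 475 / 400 = 2983.1 mm².

A_s ≈ 2980 mm²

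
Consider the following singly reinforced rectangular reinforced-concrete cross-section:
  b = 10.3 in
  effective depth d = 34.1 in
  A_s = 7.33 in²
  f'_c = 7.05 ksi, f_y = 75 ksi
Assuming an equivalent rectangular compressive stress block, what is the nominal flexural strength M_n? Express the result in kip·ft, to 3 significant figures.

T = A_s f_y = 7.33 × 75 = 549.75 kips.
a = T/(0.85 f'_c b) = 549.75/(0.85 × 7.05 × 10.3) = 8.907 in.
M_n = T(d − a/2) = 549.75 × (34.1 − 4.4535) = 16298.2 kip·in = 16298.2/12 = 1358.18 kip·ft.

M_n ≈ 1360 kip·ft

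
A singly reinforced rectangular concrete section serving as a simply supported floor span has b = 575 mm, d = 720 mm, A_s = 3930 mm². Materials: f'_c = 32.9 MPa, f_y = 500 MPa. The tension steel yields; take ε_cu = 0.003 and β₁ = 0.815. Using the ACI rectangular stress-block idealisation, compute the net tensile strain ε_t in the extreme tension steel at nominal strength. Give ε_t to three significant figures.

ε_t ≈ 0.0114

a = A_s f_y/(0.85 f'_c b) = 122.20 mm.
β₁ = 0.815, so c = a/β₁ = 122.20/0.815 = 149.94 mm.
From the linear strain diagram with ε_cu = 0.003: ε_t = 0.003 (d − c)/c = 0.003 × (720 − 149.94)/149.94 = 0.0114.
Since ε_t ≥ 0.005, the section is tension-controlled.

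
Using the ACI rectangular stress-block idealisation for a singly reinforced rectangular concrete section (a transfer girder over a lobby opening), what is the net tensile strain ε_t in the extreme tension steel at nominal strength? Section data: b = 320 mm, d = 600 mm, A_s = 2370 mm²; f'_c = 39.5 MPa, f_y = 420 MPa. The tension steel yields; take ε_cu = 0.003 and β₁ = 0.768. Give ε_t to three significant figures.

a = A_s f_y/(0.85 f'_c b) = 92.65 mm.
β₁ = 0.768, so c = a/β₁ = 92.65/0.768 = 120.64 mm.
From the linear strain diagram with ε_cu = 0.003: ε_t = 0.003 (d − c)/c = 0.003 × (600 − 120.64)/120.64 = 0.0119.
Since ε_t ≥ 0.005, the section is tension-controlled.

ε_t ≈ 0.0119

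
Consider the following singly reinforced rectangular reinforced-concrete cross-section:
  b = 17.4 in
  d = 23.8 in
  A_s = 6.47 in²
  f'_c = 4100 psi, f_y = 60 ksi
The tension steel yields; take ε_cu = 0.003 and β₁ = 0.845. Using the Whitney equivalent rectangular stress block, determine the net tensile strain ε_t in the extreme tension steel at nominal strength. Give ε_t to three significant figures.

ε_t ≈ 0.00642

a = A_s f_y/(0.85 f'_c b) = 6.402 in.
β₁ = 0.845, so c = a/β₁ = 6.402/0.845 = 7.576 in.
From the linear strain diagram with ε_cu = 0.003: ε_t = 0.003 (d − c)/c = 0.003 × (23.8 − 7.576)/7.576 = 0.00642.
Since ε_t ≥ 0.005, the section is tension-controlled.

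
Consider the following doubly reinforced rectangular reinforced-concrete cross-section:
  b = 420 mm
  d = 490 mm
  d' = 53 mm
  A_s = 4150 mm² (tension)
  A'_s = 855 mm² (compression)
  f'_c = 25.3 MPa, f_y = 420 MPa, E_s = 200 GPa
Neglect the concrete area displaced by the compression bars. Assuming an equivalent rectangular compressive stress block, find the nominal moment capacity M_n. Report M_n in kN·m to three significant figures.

Assume both tension and compression steel yield.
Net tension couple steel: A_s − A'_s = 3295 mm².
a = (A_s − A'_s) f_y / (0.85 f'_c b) = 1383900/(0.85 × 25.3 × 420) = 153.22 mm.
c = a/β₁ = 153.22/0.85 = 180.26 mm; ε'_s = 0.003(c − d')/c = 0.0021 ≥ f_y/E_s = 0.0021, so compression steel does yield.
M_n = (A_s − A'_s) f_y (d − a/2) + A'_s f_y (d − d') = [1383900 × (490 − 76.61) + 359100 × (490 − 53)] × 10⁻⁶ = 572.09 + 156.93 = 729.02 kN·m.

M_n ≈ 729 kN·m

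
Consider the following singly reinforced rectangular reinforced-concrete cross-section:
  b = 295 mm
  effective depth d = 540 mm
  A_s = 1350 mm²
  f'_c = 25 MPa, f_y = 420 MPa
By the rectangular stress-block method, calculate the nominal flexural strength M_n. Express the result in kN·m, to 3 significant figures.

T = A_s f_y = 1350 × 420 = 567000 N = 567 kN.
From C = T: a = T/(0.85 f'_c b) = 567000/(0.85 × 25 × 295) = 90.45 mm.
M_n = T(d − a/2) = 567 kN × (540 − 45.225) mm = 280.54 kN·m.

M_n ≈ 281 kN·m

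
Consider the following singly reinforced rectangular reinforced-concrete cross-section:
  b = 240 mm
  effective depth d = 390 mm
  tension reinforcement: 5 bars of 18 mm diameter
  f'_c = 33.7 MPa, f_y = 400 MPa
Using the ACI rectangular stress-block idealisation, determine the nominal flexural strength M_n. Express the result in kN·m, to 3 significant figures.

A_s = 5 × 254 = 1270 mm².
T = A_s f_y = 1270 × 400 = 508000 N = 508 kN.
From C = T: a = T/(0.85 f'_c b) = 508000/(0.85 × 33.7 × 240) = 73.89 mm.
M_n = T(d − a/2) = 508 kN × (390 − 36.945) mm = 179.35 kN·m.

M_n ≈ 179 kN·m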